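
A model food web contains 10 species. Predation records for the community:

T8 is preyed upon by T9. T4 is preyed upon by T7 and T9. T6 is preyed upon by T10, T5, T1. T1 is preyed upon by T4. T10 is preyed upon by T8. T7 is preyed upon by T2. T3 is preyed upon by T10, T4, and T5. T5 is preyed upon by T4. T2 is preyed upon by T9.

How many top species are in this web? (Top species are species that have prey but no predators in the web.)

1

Top species (has prey, but nothing eats it): T9.
Count: 1.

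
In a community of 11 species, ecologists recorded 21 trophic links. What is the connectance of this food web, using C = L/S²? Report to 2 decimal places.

C = 0.17

The web has S = 11 species and L = 21 feeding links.
C = L / S² = 21 / 121 = 0.1736 ≈ 0.17.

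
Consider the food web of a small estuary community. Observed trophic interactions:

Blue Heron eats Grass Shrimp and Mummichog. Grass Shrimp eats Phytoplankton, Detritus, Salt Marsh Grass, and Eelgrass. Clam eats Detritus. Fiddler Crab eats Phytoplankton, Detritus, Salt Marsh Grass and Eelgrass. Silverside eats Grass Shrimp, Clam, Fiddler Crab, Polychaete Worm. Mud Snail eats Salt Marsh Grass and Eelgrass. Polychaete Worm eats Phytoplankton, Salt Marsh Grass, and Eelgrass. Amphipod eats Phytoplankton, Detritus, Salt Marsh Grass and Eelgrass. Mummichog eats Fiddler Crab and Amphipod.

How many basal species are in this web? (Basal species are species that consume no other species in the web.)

4

Basal species (no prey listed): Salt Marsh Grass, Phytoplankton, Detritus, Eelgrass.
Count: 4.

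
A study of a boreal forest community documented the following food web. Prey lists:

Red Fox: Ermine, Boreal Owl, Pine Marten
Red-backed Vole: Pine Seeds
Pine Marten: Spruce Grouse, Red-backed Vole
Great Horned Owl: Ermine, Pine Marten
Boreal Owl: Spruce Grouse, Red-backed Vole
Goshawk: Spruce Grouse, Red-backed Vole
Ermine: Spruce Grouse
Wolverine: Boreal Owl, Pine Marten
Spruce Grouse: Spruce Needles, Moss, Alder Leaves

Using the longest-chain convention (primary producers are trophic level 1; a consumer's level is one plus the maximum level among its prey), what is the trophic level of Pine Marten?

Trophic level 3

Spruce Needles is a producer → level 1.
Spruce Grouse eats Spruce Needles (level 1); other prey at levels: Moss 1, Alder Leaves 1 → level 2.
Pine Marten eats Spruce Grouse (level 2); other prey at levels: Red-backed Vole 2 → level 3.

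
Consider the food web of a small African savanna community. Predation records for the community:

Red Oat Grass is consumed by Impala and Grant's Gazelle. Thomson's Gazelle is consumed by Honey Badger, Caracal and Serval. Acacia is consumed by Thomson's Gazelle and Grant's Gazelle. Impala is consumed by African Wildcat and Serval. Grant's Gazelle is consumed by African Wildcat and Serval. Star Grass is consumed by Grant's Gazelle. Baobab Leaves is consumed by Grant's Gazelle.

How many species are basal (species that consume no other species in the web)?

4

Basal species (no prey listed): Acacia, Star Grass, Red Oat Grass, Baobab Leaves.
Count: 4.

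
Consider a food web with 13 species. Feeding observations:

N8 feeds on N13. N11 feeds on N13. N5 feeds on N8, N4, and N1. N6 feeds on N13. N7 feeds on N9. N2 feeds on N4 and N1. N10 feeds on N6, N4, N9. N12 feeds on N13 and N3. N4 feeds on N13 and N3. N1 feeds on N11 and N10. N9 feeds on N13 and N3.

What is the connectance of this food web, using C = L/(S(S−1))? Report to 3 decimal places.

C = 0.128

The web has S = 13 species and L = 20 feeding links.
C = L / (S(S−1)) = 20 / 156 = 0.1282 ≈ 0.128.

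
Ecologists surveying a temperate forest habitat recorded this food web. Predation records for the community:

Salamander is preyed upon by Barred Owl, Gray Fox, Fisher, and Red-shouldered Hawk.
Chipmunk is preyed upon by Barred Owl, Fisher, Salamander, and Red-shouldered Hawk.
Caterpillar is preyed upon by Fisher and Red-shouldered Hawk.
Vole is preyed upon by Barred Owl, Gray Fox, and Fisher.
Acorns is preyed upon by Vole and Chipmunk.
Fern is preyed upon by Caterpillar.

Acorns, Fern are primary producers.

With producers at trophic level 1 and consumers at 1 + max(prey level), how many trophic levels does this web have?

Producers (level 1): Acorns, Fern.
Acorns → Chipmunk → Salamander → Fisher gives Fisher level 4.
No species has a prey at level 4, so no species reaches level 5.

4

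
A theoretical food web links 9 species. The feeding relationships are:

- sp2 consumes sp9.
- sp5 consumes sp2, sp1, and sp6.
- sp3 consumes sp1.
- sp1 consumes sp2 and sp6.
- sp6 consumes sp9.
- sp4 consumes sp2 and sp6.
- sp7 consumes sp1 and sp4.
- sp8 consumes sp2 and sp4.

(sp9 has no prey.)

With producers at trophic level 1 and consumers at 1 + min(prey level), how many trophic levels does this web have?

4

Producers (level 1): sp9.
Following each consumer down to its lowest-level prey: sp9 → sp2 → sp1 → sp7 (levels 1 through 4).
All prey of sp7 (sp1 3, sp4 3) are at level 3 or above, so sp7 is at level 1 + 3 = 4.
Every consumer has at least one prey at level 3 or below, so none exceeds level 4.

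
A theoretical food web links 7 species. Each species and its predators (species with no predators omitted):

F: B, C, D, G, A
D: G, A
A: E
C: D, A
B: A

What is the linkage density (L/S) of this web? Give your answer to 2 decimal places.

There are L = 11 links among S = 7 species.
L/S = 11/7 = 1.5714 ≈ 1.57.

L/S = 1.57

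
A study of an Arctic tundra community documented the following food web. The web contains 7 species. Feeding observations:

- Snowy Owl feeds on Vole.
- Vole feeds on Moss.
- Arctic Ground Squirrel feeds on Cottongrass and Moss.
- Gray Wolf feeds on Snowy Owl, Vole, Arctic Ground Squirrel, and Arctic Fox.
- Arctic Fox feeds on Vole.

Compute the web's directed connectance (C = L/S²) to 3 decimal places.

The web has S = 7 species and L = 9 feeding links.
C = L / S² = 9 / 49 = 0.1837 ≈ 0.184.

C = 0.184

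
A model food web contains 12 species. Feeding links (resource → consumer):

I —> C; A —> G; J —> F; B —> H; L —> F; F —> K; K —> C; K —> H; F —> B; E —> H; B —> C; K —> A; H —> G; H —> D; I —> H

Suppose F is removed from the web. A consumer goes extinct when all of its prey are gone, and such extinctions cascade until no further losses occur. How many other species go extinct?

3

Remove F.
Round 1: B (all prey gone), K (all prey gone) → extinct.
Round 2: A (all prey gone) → extinct.
No further losses. Total secondary extinctions: 3.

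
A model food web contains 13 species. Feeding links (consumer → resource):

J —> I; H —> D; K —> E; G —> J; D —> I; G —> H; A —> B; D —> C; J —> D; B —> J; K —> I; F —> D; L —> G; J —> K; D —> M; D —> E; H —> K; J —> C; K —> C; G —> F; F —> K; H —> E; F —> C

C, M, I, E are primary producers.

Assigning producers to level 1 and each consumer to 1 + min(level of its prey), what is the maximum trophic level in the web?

Producers (level 1): C, M, I, E.
Following each consumer down to its lowest-level prey: E → H → G → L (levels 1 through 4).
All prey of L (G 3) are at level 3 or above, so L is at level 1 + 3 = 4.
Every consumer has at least one prey at level 3 or below, so none exceeds level 4.

4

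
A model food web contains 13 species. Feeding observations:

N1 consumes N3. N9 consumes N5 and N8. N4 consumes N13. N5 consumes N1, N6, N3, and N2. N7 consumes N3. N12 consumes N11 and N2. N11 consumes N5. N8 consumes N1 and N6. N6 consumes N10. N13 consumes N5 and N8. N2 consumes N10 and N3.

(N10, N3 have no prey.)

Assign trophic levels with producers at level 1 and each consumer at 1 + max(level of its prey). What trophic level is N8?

N3 is a producer → level 1.
N1 eats N3 → level 2.
N8 eats N1 (level 2); other prey at levels: N6 2 → level 3.

Trophic level 3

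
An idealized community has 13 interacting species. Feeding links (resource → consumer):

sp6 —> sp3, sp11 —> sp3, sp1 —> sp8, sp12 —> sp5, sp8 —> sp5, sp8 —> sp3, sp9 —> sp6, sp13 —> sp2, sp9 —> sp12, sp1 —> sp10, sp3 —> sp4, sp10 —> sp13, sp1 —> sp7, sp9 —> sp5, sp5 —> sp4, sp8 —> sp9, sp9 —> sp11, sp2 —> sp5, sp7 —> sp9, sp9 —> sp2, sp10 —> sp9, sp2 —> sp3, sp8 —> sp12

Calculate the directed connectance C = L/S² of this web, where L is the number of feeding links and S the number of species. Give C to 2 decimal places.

The web has S = 13 species and L = 23 feeding links.
C = L / S² = 23 / 169 = 0.1361 ≈ 0.14.

C = 0.14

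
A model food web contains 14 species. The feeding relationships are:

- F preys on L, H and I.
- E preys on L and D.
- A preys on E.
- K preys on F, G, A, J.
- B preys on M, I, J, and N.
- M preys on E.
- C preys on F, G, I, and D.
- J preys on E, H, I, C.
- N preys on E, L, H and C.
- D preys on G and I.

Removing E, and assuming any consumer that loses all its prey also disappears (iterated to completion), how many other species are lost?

2

Remove E.
Round 1: A (all prey gone), M (all prey gone) → extinct.
No further losses. Total secondary extinctions: 2.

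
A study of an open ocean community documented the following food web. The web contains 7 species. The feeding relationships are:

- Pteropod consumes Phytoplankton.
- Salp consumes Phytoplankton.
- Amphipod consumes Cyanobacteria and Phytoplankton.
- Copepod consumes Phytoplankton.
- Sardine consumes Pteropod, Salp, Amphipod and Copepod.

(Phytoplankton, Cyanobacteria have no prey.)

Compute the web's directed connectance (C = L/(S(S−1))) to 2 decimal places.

C = 0.21

The web has S = 7 species and L = 9 feeding links.
C = L / (S(S−1)) = 9 / 42 = 0.2143 ≈ 0.21.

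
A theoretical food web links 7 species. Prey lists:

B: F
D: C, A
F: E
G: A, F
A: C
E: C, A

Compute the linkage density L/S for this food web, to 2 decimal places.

There are L = 9 links among S = 7 species.
L/S = 9/7 = 1.2857 ≈ 1.29.

L/S = 1.29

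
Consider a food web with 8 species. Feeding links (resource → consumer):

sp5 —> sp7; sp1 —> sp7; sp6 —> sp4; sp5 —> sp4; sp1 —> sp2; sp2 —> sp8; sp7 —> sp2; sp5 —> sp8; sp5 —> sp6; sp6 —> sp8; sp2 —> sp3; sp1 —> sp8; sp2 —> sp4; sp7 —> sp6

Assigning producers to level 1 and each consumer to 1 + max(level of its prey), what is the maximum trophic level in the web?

Producers (level 1): sp1, sp5.
sp1 → sp7 → sp6 → sp4 gives sp4 level 4.
No species has a prey at level 4, so no species reaches level 5.

4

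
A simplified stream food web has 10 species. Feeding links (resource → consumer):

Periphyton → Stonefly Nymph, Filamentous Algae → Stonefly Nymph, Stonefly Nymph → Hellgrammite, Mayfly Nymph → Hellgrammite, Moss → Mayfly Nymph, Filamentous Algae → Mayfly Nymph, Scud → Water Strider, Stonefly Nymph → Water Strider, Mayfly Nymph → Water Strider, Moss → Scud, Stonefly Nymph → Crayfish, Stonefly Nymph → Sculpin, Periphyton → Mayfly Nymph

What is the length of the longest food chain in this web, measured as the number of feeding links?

One longest chain: Filamentous Algae → Stonefly Nymph → Sculpin.
It has 3 species and 2 links.

2 links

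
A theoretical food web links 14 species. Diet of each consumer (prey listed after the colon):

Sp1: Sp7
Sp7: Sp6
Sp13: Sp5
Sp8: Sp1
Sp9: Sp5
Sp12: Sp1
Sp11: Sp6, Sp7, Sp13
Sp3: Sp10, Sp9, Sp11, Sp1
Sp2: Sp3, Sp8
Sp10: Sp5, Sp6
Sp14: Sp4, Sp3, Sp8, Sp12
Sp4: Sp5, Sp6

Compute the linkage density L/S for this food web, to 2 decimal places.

There are L = 23 links among S = 14 species.
L/S = 23/14 = 1.6429 ≈ 1.64.

L/S = 1.64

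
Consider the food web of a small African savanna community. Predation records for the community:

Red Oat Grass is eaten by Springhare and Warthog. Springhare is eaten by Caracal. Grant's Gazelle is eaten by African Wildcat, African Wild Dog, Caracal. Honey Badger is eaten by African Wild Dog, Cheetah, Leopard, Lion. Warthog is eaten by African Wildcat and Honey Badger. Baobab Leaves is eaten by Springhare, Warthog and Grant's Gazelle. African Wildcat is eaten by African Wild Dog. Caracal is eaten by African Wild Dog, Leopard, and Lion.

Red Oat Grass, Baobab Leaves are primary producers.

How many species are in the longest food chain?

One longest chain: Red Oat Grass → Springhare → Caracal → Leopard.
It has 4 species and 3 links.

4 species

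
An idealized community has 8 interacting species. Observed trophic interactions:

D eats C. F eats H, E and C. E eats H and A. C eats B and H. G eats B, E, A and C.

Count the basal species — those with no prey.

Basal species (no prey listed): A, B, H.
Count: 3.

3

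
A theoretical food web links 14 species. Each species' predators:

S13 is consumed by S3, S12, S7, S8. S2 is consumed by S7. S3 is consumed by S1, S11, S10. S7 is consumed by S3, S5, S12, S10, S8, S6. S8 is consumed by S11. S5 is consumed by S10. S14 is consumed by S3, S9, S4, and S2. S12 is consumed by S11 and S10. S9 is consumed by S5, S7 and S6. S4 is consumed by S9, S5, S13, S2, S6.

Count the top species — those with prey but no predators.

4

Top species (has prey, but nothing eats it): S6, S11, S10, S1.
Count: 4.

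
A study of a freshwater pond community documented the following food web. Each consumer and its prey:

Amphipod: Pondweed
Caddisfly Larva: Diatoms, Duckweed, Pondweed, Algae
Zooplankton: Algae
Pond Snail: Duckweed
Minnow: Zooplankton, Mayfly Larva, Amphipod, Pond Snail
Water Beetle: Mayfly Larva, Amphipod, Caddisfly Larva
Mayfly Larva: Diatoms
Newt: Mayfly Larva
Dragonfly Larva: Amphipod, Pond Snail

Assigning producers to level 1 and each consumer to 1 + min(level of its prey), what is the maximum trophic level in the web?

Producers (level 1): Diatoms, Duckweed, Pondweed, Algae.
Following each consumer down to its lowest-level prey: Pondweed → Amphipod → Dragonfly Larva (levels 1 through 3).
All prey of Dragonfly Larva (Amphipod 2, Pond Snail 2) are at level 2 or above, so Dragonfly Larva is at level 1 + 2 = 3.
Every consumer has at least one prey at level 2 or below, so none exceeds level 3.

3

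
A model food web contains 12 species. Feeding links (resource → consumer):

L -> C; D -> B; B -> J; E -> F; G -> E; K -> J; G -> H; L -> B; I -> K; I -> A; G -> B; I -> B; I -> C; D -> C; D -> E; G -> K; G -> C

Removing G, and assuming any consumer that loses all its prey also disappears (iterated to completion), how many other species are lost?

Remove G.
Round 1: H (all prey gone) → extinct.
No further losses. Total secondary extinctions: 1.

1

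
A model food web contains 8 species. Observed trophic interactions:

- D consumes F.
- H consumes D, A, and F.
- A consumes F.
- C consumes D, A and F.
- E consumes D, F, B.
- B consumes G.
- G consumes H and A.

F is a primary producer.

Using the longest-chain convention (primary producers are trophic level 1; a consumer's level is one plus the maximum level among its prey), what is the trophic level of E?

Trophic level 6

F is a producer → level 1.
D eats F → level 2.
H eats D (level 2); other prey at levels: F 1, A 2 → level 3.
G eats H (level 3); other prey at levels: A 2 → level 4.
B eats G → level 5.
E eats B (level 5); other prey at levels: F 1, D 2 → level 6.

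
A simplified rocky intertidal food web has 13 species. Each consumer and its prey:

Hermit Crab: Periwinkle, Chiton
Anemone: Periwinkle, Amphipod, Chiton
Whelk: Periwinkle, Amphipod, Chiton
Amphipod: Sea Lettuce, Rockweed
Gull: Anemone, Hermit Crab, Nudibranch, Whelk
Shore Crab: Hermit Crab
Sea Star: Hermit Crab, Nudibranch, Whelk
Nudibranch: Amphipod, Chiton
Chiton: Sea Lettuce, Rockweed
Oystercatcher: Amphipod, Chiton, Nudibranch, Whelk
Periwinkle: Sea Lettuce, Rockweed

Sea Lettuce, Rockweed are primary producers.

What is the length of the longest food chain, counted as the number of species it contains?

One longest chain: Sea Lettuce → Periwinkle → Hermit Crab → Shore Crab.
It has 4 species and 3 links.

4 species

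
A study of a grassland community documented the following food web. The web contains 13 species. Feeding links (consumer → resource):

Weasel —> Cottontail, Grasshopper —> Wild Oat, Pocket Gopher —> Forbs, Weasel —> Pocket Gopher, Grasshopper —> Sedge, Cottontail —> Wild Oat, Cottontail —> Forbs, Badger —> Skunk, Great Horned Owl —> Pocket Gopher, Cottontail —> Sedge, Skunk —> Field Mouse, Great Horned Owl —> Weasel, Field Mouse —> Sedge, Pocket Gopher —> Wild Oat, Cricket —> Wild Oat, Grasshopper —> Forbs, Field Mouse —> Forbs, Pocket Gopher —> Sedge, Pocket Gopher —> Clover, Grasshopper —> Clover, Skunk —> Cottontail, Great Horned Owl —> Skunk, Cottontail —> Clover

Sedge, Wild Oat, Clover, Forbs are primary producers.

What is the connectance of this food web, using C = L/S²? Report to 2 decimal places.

The web has S = 13 species and L = 23 feeding links.
C = L / S² = 23 / 169 = 0.1361 ≈ 0.14.

C = 0.14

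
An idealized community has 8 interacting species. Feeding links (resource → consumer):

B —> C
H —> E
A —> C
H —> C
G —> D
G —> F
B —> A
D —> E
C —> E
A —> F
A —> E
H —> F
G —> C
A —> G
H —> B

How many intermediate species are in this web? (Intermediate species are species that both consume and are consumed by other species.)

Intermediate species (has both prey and predators): B, A, G, D, C.
Count: 5.

5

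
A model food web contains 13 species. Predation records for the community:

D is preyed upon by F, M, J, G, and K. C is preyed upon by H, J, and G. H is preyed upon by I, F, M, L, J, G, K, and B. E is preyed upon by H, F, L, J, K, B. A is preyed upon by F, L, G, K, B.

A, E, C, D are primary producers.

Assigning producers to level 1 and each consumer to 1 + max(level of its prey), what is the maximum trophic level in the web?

Producers (level 1): A, E, C, D.
E → H → J gives J level 3.
No species has a prey at level 3, so no species reaches level 4.

3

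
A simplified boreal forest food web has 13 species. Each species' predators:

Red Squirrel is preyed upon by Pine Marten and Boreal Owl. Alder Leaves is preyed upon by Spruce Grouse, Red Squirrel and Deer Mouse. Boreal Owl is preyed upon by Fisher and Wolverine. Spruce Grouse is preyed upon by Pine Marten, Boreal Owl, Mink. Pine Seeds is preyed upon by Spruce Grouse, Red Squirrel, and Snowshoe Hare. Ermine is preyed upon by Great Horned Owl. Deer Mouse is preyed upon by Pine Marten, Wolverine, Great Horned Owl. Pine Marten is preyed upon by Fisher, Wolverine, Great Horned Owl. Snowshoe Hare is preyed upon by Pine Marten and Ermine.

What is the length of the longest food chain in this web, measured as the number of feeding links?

3 links

One longest chain: Pine Seeds → Red Squirrel → Pine Marten → Great Horned Owl.
It has 4 species and 3 links.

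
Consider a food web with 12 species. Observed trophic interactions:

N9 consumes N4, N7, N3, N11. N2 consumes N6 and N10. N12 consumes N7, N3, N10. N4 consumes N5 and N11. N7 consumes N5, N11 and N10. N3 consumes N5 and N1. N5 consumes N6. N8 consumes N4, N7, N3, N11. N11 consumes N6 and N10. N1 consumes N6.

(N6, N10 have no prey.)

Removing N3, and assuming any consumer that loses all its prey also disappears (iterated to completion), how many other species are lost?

Remove N3.
Every predator of it retains at least one other prey: N12 still has N10, N7; N9 still has N11, N4, N7; N8 still has N11, N4, N7.
No consumer loses all prey, so no secondary extinctions occur.

0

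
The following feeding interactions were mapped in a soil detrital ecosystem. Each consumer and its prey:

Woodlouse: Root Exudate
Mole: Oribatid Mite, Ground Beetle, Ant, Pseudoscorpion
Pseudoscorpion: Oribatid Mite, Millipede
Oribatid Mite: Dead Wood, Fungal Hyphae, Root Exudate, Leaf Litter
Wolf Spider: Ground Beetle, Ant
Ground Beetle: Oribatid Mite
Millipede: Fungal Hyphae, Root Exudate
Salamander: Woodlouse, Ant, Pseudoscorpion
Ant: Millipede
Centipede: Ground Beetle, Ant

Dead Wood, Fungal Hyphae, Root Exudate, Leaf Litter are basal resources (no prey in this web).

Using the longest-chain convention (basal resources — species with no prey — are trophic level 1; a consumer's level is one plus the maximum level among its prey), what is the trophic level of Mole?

Fungal Hyphae has no prey (basal) → level 1.
Millipede eats Fungal Hyphae (level 1); other prey at levels: Root Exudate 1 → level 2.
Ant eats Millipede → level 3.
Mole eats Ant (level 3); other prey at levels: Oribatid Mite 2, Ground Beetle 3, Pseudoscorpion 3 → level 4.

Trophic level 4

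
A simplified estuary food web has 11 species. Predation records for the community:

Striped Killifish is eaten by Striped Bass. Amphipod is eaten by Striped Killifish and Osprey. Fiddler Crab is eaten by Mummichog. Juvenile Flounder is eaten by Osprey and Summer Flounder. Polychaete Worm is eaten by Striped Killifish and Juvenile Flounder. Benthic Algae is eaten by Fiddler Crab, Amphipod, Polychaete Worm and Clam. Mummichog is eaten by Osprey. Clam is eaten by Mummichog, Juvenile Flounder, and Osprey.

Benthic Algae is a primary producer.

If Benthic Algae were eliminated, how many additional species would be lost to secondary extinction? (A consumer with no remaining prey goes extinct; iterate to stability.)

Remove Benthic Algae.
Round 1: Fiddler Crab (all prey gone), Polychaete Worm (all prey gone), Clam (all prey gone), Amphipod (all prey gone) → extinct.
Round 2: Mummichog (all prey gone), Juvenile Flounder (all prey gone), Striped Killifish (all prey gone) → extinct.
Round 3: Osprey (all prey gone), Summer Flounder (all prey gone), Striped Bass (all prey gone) → extinct.
No further losses. Total secondary extinctions: 10.

10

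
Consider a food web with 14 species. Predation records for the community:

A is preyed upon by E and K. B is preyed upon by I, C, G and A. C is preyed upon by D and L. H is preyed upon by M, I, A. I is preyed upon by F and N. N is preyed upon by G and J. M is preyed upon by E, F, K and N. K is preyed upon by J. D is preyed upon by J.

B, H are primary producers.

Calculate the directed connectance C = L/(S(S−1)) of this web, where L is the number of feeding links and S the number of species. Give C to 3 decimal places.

The web has S = 14 species and L = 21 feeding links.
C = L / (S(S−1)) = 21 / 182 = 0.1154 ≈ 0.115.

C = 0.115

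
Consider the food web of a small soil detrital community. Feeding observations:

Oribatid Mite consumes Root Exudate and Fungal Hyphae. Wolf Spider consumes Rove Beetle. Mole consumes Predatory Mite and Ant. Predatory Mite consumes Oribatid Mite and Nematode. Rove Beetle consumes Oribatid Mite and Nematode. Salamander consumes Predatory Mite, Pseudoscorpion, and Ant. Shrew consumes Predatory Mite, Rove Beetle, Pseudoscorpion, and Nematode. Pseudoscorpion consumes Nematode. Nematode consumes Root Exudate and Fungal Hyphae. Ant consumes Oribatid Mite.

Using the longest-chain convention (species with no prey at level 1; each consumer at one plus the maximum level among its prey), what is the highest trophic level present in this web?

4

Basal resources (level 1): Fungal Hyphae, Root Exudate.
Fungal Hyphae → Nematode → Pseudoscorpion → Shrew gives Shrew level 4.
No species has a prey at level 4, so no species reaches level 5.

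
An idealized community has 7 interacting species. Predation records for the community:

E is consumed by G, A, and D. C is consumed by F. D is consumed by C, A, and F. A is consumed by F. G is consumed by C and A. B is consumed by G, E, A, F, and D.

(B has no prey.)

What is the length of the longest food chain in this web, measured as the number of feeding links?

4 links

One longest chain: B → E → D → C → F.
It has 5 species and 4 links.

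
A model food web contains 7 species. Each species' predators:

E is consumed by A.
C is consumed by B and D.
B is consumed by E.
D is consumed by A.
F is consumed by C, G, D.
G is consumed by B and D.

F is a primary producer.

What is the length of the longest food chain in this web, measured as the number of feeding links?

One longest chain: F → G → B → E → A.
It has 5 species and 4 links.

4 links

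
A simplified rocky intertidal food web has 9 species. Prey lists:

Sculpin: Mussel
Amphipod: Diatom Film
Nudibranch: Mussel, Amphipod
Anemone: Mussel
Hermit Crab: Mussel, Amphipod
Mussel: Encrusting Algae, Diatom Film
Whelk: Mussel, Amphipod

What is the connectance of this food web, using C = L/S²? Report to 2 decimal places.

The web has S = 9 species and L = 11 feeding links.
C = L / S² = 11 / 81 = 0.1358 ≈ 0.14.

C = 0.14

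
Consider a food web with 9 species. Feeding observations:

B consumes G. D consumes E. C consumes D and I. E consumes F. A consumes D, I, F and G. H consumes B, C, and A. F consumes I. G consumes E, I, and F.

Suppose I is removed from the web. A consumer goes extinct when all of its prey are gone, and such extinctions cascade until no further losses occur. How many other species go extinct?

8

Remove I.
Round 1: F (all prey gone) → extinct.
Round 2: E (all prey gone) → extinct.
Round 3: G (all prey gone), D (all prey gone) → extinct.
Round 4: C (all prey gone), B (all prey gone), A (all prey gone) → extinct.
Round 5: H (all prey gone) → extinct.
No further losses. Total secondary extinctions: 8.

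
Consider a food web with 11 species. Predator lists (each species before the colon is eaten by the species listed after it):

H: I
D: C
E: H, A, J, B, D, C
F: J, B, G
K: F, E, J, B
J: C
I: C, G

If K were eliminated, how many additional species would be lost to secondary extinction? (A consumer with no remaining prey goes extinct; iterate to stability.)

10

Remove K.
Round 1: F (all prey gone), E (all prey gone) → extinct.
Round 2: H (all prey gone), A (all prey gone), J (all prey gone), B (all prey gone), D (all prey gone) → extinct.
Round 3: I (all prey gone) → extinct.
Round 4: C (all prey gone), G (all prey gone) → extinct.
No further losses. Total secondary extinctions: 10.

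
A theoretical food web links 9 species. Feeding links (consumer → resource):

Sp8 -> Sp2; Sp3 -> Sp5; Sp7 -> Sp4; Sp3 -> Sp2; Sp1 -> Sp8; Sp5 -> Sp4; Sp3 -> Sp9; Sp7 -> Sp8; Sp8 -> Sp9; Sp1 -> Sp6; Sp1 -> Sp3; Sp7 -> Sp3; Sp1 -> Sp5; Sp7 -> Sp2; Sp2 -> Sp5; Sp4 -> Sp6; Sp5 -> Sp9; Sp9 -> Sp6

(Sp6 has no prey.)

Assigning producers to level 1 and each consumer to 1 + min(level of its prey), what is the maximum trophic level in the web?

4

Producers (level 1): Sp6.
Following each consumer down to its lowest-level prey: Sp6 → Sp4 → Sp5 → Sp2 (levels 1 through 4).
All prey of Sp2 (Sp5 3) are at level 3 or above, so Sp2 is at level 1 + 3 = 4.
Every consumer has at least one prey at level 3 or below, so none exceeds level 4.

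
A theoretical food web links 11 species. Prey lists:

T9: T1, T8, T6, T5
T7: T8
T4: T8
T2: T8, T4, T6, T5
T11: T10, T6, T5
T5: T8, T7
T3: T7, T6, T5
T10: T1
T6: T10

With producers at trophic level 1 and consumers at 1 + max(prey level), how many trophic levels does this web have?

4

Producers (level 1): T1, T8.
T1 → T10 → T6 → T9 gives T9 level 4.
No species has a prey at level 4, so no species reaches level 5.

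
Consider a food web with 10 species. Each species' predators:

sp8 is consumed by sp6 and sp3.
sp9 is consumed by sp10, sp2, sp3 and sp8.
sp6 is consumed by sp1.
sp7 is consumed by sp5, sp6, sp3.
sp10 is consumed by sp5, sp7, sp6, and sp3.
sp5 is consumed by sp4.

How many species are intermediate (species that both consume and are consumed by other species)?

Intermediate species (has both prey and predators): sp8, sp10, sp7, sp6, sp5.
Count: 5.

5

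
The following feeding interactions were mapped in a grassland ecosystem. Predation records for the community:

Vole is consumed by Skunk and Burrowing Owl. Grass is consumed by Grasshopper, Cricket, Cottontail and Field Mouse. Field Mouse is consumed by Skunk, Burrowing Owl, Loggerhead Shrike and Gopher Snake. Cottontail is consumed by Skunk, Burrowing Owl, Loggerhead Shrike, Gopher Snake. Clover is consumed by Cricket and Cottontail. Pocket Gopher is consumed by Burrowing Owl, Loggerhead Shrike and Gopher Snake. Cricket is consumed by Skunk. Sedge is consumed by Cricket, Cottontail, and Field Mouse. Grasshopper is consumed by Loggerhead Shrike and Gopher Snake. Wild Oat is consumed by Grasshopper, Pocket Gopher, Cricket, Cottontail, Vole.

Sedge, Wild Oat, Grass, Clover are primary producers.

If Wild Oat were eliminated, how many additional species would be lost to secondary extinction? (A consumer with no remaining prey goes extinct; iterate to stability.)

2

Remove Wild Oat.
Round 1: Vole (all prey gone), Pocket Gopher (all prey gone) → extinct.
No further losses. Total secondary extinctions: 2.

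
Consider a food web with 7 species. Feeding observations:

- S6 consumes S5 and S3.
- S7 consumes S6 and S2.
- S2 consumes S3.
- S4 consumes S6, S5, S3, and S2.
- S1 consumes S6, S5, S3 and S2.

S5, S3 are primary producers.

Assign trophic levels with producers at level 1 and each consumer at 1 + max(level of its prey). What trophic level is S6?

S5 is a producer → level 1.
S6 eats S5 (level 1); other prey at levels: S3 1 → level 2.

Trophic level 2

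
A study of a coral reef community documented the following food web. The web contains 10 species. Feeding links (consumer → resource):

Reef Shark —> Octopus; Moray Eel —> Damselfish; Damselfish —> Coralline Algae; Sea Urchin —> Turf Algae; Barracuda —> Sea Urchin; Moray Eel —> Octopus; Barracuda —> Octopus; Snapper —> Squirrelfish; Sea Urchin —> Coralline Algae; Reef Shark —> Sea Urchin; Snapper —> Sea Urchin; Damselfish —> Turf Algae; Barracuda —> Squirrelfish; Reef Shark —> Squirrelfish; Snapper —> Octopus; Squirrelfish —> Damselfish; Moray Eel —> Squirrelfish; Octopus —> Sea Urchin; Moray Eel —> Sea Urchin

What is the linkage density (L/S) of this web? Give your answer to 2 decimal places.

L/S = 1.90

There are L = 19 links among S = 10 species.
L/S = 19/10 = 1.9000 ≈ 1.90.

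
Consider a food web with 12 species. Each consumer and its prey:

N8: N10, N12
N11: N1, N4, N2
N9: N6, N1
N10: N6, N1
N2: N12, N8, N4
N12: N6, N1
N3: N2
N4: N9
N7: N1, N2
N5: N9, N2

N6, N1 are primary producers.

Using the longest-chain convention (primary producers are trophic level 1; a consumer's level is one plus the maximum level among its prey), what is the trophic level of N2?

N6 is a producer → level 1.
N10 eats N6 (level 1); other prey at levels: N1 1 → level 2.
N8 eats N10 (level 2); other prey at levels: N12 2 → level 3.
N2 eats N8 (level 3); other prey at levels: N12 2, N4 3 → level 4.

Trophic level 4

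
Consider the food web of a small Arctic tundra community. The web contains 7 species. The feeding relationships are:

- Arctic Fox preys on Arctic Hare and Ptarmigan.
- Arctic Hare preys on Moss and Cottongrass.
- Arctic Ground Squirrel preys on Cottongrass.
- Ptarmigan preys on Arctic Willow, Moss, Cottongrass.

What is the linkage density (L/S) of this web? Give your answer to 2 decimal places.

L/S = 1.14

There are L = 8 links among S = 7 species.
L/S = 8/7 = 1.1429 ≈ 1.14.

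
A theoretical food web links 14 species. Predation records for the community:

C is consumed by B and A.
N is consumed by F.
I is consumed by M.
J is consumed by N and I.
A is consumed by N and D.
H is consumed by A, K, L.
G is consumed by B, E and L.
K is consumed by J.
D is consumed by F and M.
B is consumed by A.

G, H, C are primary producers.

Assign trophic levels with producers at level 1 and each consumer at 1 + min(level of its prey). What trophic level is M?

Trophic level 4

H is a producer → level 1.
A eats H → level 2.
D eats A → level 3.
M eats D → level 4.
No prey of M is below level 3, so 4 is the minimum.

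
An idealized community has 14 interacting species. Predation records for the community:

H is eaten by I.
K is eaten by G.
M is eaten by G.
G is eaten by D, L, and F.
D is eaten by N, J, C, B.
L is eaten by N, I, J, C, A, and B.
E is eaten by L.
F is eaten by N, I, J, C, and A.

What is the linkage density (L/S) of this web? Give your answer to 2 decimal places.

L/S = 1.57

There are L = 22 links among S = 14 species.
L/S = 22/14 = 1.5714 ≈ 1.57.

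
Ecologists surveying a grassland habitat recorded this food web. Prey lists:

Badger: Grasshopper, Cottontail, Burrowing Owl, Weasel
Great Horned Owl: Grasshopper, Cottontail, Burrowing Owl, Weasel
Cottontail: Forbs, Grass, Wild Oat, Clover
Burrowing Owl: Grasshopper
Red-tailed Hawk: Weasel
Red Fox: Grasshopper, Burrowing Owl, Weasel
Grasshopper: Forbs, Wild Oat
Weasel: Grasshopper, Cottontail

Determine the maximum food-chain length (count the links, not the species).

3 links

One longest chain: Forbs → Grasshopper → Burrowing Owl → Badger.
It has 4 species and 3 links.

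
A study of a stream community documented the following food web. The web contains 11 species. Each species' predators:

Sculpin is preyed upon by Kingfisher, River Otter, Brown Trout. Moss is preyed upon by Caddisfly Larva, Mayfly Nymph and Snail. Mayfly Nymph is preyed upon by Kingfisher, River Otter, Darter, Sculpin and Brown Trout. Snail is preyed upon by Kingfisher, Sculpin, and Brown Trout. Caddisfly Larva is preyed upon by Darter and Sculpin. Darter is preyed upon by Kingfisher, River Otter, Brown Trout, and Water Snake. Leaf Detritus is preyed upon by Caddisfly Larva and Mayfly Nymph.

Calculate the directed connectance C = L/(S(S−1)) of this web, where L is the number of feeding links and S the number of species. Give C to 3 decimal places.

C = 0.200

The web has S = 11 species and L = 22 feeding links.
C = L / (S(S−1)) = 22 / 110 = 0.2000 ≈ 0.200.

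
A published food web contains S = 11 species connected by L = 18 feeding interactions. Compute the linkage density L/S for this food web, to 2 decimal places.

L/S = 1.64

There are L = 18 links among S = 11 species.
L/S = 18/11 = 1.6364 ≈ 1.64.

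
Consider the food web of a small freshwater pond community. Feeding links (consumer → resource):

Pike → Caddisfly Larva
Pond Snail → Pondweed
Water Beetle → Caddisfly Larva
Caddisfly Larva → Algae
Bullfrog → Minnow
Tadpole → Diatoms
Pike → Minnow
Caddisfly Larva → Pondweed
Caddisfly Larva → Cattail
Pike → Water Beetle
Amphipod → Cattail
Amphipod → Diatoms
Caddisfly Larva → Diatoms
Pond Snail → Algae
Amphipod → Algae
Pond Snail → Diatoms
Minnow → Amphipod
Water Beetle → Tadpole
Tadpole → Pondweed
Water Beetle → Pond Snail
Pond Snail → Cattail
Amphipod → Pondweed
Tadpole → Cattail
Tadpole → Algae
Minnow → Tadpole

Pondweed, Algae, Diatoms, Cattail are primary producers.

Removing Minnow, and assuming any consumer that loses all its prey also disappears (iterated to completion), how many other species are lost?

Remove Minnow.
Round 1: Bullfrog (all prey gone) → extinct.
No further losses. Total secondary extinctions: 1.

1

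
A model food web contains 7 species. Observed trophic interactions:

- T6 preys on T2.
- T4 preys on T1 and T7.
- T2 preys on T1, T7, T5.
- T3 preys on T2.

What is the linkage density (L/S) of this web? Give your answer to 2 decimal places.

L/S = 1.00

There are L = 7 links among S = 7 species.
L/S = 7/7 = 1.0000 ≈ 1.00.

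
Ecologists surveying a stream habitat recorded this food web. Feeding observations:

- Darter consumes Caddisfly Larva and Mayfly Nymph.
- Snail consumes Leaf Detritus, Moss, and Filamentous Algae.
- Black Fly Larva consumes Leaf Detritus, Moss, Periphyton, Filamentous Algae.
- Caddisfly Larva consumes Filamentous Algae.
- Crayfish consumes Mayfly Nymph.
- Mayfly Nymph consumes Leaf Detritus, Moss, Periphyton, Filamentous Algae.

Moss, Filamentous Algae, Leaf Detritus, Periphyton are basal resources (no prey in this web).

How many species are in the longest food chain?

One longest chain: Moss → Mayfly Nymph → Darter.
It has 3 species and 2 links.

3 species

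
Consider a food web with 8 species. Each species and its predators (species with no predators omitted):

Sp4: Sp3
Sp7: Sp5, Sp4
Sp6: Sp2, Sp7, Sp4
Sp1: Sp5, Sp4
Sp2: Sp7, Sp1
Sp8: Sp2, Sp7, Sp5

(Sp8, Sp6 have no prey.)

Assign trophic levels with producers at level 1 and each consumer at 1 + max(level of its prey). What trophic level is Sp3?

Sp8 is a producer → level 1.
Sp2 eats Sp8 (level 1); other prey at levels: Sp6 1 → level 2.
Sp7 eats Sp2 (level 2); other prey at levels: Sp8 1, Sp6 1 → level 3.
Sp4 eats Sp7 (level 3); other prey at levels: Sp6 1, Sp1 3 → level 4.
Sp3 eats Sp4 → level 5.

Trophic level 5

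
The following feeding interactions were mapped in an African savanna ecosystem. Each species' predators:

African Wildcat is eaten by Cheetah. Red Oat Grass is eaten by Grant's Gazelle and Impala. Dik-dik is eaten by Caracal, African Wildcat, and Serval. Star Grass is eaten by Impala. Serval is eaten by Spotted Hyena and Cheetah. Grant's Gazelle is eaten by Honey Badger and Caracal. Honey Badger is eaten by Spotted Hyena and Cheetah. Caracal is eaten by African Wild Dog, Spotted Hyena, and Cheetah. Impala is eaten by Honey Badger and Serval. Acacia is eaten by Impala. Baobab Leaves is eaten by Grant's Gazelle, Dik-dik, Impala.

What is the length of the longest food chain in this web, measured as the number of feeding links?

One longest chain: Red Oat Grass → Grant's Gazelle → Caracal → Cheetah.
It has 4 species and 3 links.

3 links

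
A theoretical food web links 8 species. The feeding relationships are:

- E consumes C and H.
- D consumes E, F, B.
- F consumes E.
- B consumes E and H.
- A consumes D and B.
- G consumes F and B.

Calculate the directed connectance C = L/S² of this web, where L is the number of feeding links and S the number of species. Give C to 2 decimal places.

C = 0.19

The web has S = 8 species and L = 12 feeding links.
C = L / S² = 12 / 64 = 0.1875 ≈ 0.19.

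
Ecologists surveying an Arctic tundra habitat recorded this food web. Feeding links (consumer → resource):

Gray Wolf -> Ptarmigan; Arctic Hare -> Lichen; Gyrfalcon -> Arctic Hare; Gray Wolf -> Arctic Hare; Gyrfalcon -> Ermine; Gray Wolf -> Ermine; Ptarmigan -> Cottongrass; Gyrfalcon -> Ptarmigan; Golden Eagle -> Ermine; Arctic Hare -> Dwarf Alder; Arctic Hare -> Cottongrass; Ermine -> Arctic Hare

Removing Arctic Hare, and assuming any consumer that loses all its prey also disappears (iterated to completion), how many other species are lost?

2

Remove Arctic Hare.
Round 1: Ermine (all prey gone) → extinct.
Round 2: Golden Eagle (all prey gone) → extinct.
No further losses. Total secondary extinctions: 2.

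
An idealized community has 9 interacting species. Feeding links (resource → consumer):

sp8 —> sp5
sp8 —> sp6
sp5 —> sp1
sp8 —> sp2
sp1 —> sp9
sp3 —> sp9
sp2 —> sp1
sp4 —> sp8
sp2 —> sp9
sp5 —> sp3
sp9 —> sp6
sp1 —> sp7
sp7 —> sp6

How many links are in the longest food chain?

5 links

One longest chain: sp4 → sp8 → sp2 → sp1 → sp9 → sp6.
It has 6 species and 5 links.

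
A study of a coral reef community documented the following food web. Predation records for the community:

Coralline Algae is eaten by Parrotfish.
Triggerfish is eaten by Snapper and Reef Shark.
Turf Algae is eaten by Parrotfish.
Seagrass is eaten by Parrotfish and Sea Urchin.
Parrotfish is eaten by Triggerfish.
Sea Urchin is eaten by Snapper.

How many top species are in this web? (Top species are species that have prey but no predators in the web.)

Top species (has prey, but nothing eats it): Reef Shark, Snapper.
Count: 2.

2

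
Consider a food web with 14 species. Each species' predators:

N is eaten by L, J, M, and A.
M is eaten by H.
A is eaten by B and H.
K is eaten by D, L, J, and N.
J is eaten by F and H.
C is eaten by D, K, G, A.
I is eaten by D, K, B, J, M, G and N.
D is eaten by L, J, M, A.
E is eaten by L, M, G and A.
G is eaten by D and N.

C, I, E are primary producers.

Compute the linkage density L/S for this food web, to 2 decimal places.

L/S = 2.43

There are L = 34 links among S = 14 species.
L/S = 34/14 = 2.4286 ≈ 2.43.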